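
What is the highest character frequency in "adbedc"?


Input: adbedc
Character counts:
  'a': 1
  'b': 1
  'c': 1
  'd': 2
  'e': 1
Maximum frequency: 2

2


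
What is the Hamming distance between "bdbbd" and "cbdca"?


Comparing "bdbbd" and "cbdca" position by position:
  Position 0: 'b' vs 'c' => differ
  Position 1: 'd' vs 'b' => differ
  Position 2: 'b' vs 'd' => differ
  Position 3: 'b' vs 'c' => differ
  Position 4: 'd' vs 'a' => differ
Total differences (Hamming distance): 5

5


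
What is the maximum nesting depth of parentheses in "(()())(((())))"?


Input: "(()())(((())))"
Tracking depth:
  Position 0 '(': depth becomes 1
  Position 1 '(': depth becomes 2
  Position 2 ')': depth becomes 1
  Position 3 '(': depth becomes 2
  Position 4 ')': depth becomes 1
  Position 5 ')': depth becomes 0
  Position 6 '(': depth becomes 1
  Position 7 '(': depth becomes 2
  Position 8 '(': depth becomes 3
  Position 9 '(': depth becomes 4
  Position 10 ')': depth becomes 3
  Position 11 ')': depth becomes 2
  Position 12 ')': depth becomes 1
  Position 13 ')': depth becomes 0
Maximum depth reached: 4

4


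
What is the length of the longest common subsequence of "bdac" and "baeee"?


LCS of "bdac" and "baeee"
DP table:
           b    a    e    e    e
      0    0    0    0    0    0
  b   0    1    1    1    1    1
  d   0    1    1    1    1    1
  a   0    1    2    2    2    2
  c   0    1    2    2    2    2
LCS length = dp[4][5] = 2

2


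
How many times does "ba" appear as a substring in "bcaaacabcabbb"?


Searching for "ba" in "bcaaacabcabbb"
Scanning each position:
  Position 0: "bc" => no
  Position 1: "ca" => no
  Position 2: "aa" => no
  Position 3: "aa" => no
  Position 4: "ac" => no
  Position 5: "ca" => no
  Position 6: "ab" => no
  Position 7: "bc" => no
  Position 8: "ca" => no
  Position 9: "ab" => no
  Position 10: "bb" => no
  Position 11: "bb" => no
Total occurrences: 0

0


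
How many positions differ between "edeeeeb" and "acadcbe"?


Comparing "edeeeeb" and "acadcbe" position by position:
  Position 0: 'e' vs 'a' => DIFFER
  Position 1: 'd' vs 'c' => DIFFER
  Position 2: 'e' vs 'a' => DIFFER
  Position 3: 'e' vs 'd' => DIFFER
  Position 4: 'e' vs 'c' => DIFFER
  Position 5: 'e' vs 'b' => DIFFER
  Position 6: 'b' vs 'e' => DIFFER
Positions that differ: 7

7


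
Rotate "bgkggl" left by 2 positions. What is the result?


Input: "bgkggl", rotate left by 2
First 2 characters: "bg"
Remaining characters: "kggl"
Concatenate remaining + first: "kggl" + "bg" = "kgglbg"

kgglbg


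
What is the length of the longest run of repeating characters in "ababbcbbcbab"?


Input: "ababbcbbcbab"
Scanning for longest run:
  Position 1 ('b'): new char, reset run to 1
  Position 2 ('a'): new char, reset run to 1
  Position 3 ('b'): new char, reset run to 1
  Position 4 ('b'): continues run of 'b', length=2
  Position 5 ('c'): new char, reset run to 1
  Position 6 ('b'): new char, reset run to 1
  Position 7 ('b'): continues run of 'b', length=2
  Position 8 ('c'): new char, reset run to 1
  Position 9 ('b'): new char, reset run to 1
  Position 10 ('a'): new char, reset run to 1
  Position 11 ('b'): new char, reset run to 1
Longest run: 'b' with length 2

2


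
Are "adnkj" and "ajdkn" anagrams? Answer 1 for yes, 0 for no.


Strings: "adnkj", "ajdkn"
Sorted first:  adjkn
Sorted second: adjkn
Sorted forms match => anagrams

1


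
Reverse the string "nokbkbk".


Input: nokbkbk
Reading characters right to left:
  Position 6: 'k'
  Position 5: 'b'
  Position 4: 'k'
  Position 3: 'b'
  Position 2: 'k'
  Position 1: 'o'
  Position 0: 'n'
Reversed: kbkbkon

kbkbkon


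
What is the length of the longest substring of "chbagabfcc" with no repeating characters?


Input: "chbagabfcc"
Sliding window (track last position of each char):
  Position 0 ('c'): window [0,0] length 1 -- new best
  Position 1 ('h'): window [0,1] length 2 -- new best
  Position 2 ('b'): window [0,2] length 3 -- new best
  Position 3 ('a'): window [0,3] length 4 -- new best
  Position 4 ('g'): window [0,4] length 5 -- new best
  Position 5 ('a'): repeat (last at 3), move window start to 4
  Position 5 ('a'): window [4,5] length 2
  Position 6 ('b'): window [4,6] length 3
  Position 7 ('f'): window [4,7] length 4
  Position 8 ('c'): window [4,8] length 5
  Position 9 ('c'): repeat (last at 8), move window start to 9
  Position 9 ('c'): window [9,9] length 1
Longest substring with no repeats: "chbag" with length 5

5


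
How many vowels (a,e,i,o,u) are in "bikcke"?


Input: bikcke
Checking each character:
  'b' at position 0: consonant
  'i' at position 1: vowel (running total: 1)
  'k' at position 2: consonant
  'c' at position 3: consonant
  'k' at position 4: consonant
  'e' at position 5: vowel (running total: 2)
Total vowels: 2

2


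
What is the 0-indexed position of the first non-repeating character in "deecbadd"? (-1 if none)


Input: deecbadd
Character frequencies:
  'a': 1
  'b': 1
  'c': 1
  'd': 3
  'e': 2
Scanning left to right for freq == 1:
  Position 0 ('d'): freq=3, skip
  Position 1 ('e'): freq=2, skip
  Position 2 ('e'): freq=2, skip
  Position 3 ('c'): unique! => answer = 3

3


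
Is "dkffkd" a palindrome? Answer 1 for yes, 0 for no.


Input: dkffkd
Reversed: dkffkd
  Compare pos 0 ('d') with pos 5 ('d'): match
  Compare pos 1 ('k') with pos 4 ('k'): match
  Compare pos 2 ('f') with pos 3 ('f'): match
Result: palindrome

1


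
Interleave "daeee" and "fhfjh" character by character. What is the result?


Interleaving "daeee" and "fhfjh":
  Position 0: 'd' from first, 'f' from second => "df"
  Position 1: 'a' from first, 'h' from second => "ah"
  Position 2: 'e' from first, 'f' from second => "ef"
  Position 3: 'e' from first, 'j' from second => "ej"
  Position 4: 'e' from first, 'h' from second => "eh"
Result: dfahefejeh

dfahefejeh


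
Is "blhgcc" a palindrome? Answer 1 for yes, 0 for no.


Input: blhgcc
Reversed: ccghlb
  Compare pos 0 ('b') with pos 5 ('c'): MISMATCH
  Compare pos 1 ('l') with pos 4 ('c'): MISMATCH
  Compare pos 2 ('h') with pos 3 ('g'): MISMATCH
Result: not a palindrome

0


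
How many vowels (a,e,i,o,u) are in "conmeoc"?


Input: conmeoc
Checking each character:
  'c' at position 0: consonant
  'o' at position 1: vowel (running total: 1)
  'n' at position 2: consonant
  'm' at position 3: consonant
  'e' at position 4: vowel (running total: 2)
  'o' at position 5: vowel (running total: 3)
  'c' at position 6: consonant
Total vowels: 3

3


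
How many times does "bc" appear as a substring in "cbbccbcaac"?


Searching for "bc" in "cbbccbcaac"
Scanning each position:
  Position 0: "cb" => no
  Position 1: "bb" => no
  Position 2: "bc" => MATCH
  Position 3: "cc" => no
  Position 4: "cb" => no
  Position 5: "bc" => MATCH
  Position 6: "ca" => no
  Position 7: "aa" => no
  Position 8: "ac" => no
Total occurrences: 2

2


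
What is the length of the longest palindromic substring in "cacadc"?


Input: "cacadc"
Checking substrings for palindromes:
  [0:3] "cac" (len 3) => palindrome
  [1:4] "aca" (len 3) => palindrome
Longest palindromic substring: "cac" with length 3

3


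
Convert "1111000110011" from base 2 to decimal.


Input: "1111000110011" in base 2
Positional expansion:
  Digit '1' (value 1) x 2^12 = 4096
  Digit '1' (value 1) x 2^11 = 2048
  Digit '1' (value 1) x 2^10 = 1024
  Digit '1' (value 1) x 2^9 = 512
  Digit '0' (value 0) x 2^8 = 0
  Digit '0' (value 0) x 2^7 = 0
  Digit '0' (value 0) x 2^6 = 0
  Digit '1' (value 1) x 2^5 = 32
  Digit '1' (value 1) x 2^4 = 16
  Digit '0' (value 0) x 2^3 = 0
  Digit '0' (value 0) x 2^2 = 0
  Digit '1' (value 1) x 2^1 = 2
  Digit '1' (value 1) x 2^0 = 1
Sum = 7731

7731


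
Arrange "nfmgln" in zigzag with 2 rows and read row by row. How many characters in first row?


Zigzag "nfmgln" into 2 rows:
Placing characters:
  'n' => row 0
  'f' => row 1
  'm' => row 0
  'g' => row 1
  'l' => row 0
  'n' => row 1
Rows:
  Row 0: "nml"
  Row 1: "fgn"
First row length: 3

3


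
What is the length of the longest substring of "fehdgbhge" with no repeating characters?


Input: "fehdgbhge"
Sliding window (track last position of each char):
  Position 0 ('f'): window [0,0] length 1 -- new best
  Position 1 ('e'): window [0,1] length 2 -- new best
  Position 2 ('h'): window [0,2] length 3 -- new best
  Position 3 ('d'): window [0,3] length 4 -- new best
  Position 4 ('g'): window [0,4] length 5 -- new best
  Position 5 ('b'): window [0,5] length 6 -- new best
  Position 6 ('h'): repeat (last at 2), move window start to 3
  Position 6 ('h'): window [3,6] length 4
  Position 7 ('g'): repeat (last at 4), move window start to 5
  Position 7 ('g'): window [5,7] length 3
  Position 8 ('e'): window [5,8] length 4
Longest substring with no repeats: "fehdgb" with length 6

6


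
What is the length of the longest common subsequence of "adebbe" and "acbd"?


LCS of "adebbe" and "acbd"
DP table:
           a    c    b    d
      0    0    0    0    0
  a   0    1    1    1    1
  d   0    1    1    1    2
  e   0    1    1    1    2
  b   0    1    1    2    2
  b   0    1    1    2    2
  e   0    1    1    2    2
LCS length = dp[6][4] = 2

2


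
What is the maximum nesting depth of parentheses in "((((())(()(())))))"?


Input: "((((())(()(())))))"
Tracking depth:
  Position 0 '(': depth becomes 1
  Position 1 '(': depth becomes 2
  Position 2 '(': depth becomes 3
  Position 3 '(': depth becomes 4
  Position 4 '(': depth becomes 5
  Position 5 ')': depth becomes 4
  Position 6 ')': depth becomes 3
  Position 7 '(': depth becomes 4
  Position 8 '(': depth becomes 5
  Position 9 ')': depth becomes 4
  Position 10 '(': depth becomes 5
  Position 11 '(': depth becomes 6
  Position 12 ')': depth becomes 5
  Position 13 ')': depth becomes 4
  Position 14 ')': depth becomes 3
  Position 15 ')': depth becomes 2
  Position 16 ')': depth becomes 1
  Position 17 ')': depth becomes 0
Maximum depth reached: 6

6


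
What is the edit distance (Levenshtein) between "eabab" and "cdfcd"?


Computing edit distance: "eabab" -> "cdfcd"
DP table:
           c    d    f    c    d
      0    1    2    3    4    5
  e   1    1    2    3    4    5
  a   2    2    2    3    4    5
  b   3    3    3    3    4    5
  a   4    4    4    4    4    5
  b   5    5    5    5    5    5
Edit distance = dp[5][5] = 5

5


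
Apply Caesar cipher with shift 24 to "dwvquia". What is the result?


Caesar cipher: shift "dwvquia" by 24
  'd' (pos 3) + 24 = pos 1 = 'b'
  'w' (pos 22) + 24 = pos 20 = 'u'
  'v' (pos 21) + 24 = pos 19 = 't'
  'q' (pos 16) + 24 = pos 14 = 'o'
  'u' (pos 20) + 24 = pos 18 = 's'
  'i' (pos 8) + 24 = pos 6 = 'g'
  'a' (pos 0) + 24 = pos 24 = 'y'
Result: butosgy

butosgy


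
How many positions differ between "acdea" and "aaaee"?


Comparing "acdea" and "aaaee" position by position:
  Position 0: 'a' vs 'a' => same
  Position 1: 'c' vs 'a' => DIFFER
  Position 2: 'd' vs 'a' => DIFFER
  Position 3: 'e' vs 'e' => same
  Position 4: 'a' vs 'e' => DIFFER
Positions that differ: 3

3


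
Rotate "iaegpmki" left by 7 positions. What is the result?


Input: "iaegpmki", rotate left by 7
First 7 characters: "iaegpmk"
Remaining characters: "i"
Concatenate remaining + first: "i" + "iaegpmk" = "iiaegpmk"

iiaegpmk


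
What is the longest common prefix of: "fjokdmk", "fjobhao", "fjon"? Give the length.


Words: fjokdmk, fjobhao, fjon
  Position 0: all 'f' => match
  Position 1: all 'j' => match
  Position 2: all 'o' => match
  Position 3: ('k', 'b', 'n') => mismatch, stop
LCP = "fjo" (length 3)

3


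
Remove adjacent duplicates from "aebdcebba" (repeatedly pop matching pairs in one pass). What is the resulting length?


Input: aebdcebba
Stack-based adjacent duplicate removal:
  Read 'a': push. Stack: a
  Read 'e': push. Stack: ae
  Read 'b': push. Stack: aeb
  Read 'd': push. Stack: aebd
  Read 'c': push. Stack: aebdc
  Read 'e': push. Stack: aebdce
  Read 'b': push. Stack: aebdceb
  Read 'b': matches stack top 'b' => pop. Stack: aebdce
  Read 'a': push. Stack: aebdcea
Final stack: "aebdcea" (length 7)

7


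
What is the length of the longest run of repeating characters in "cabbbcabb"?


Input: "cabbbcabb"
Scanning for longest run:
  Position 1 ('a'): new char, reset run to 1
  Position 2 ('b'): new char, reset run to 1
  Position 3 ('b'): continues run of 'b', length=2
  Position 4 ('b'): continues run of 'b', length=3
  Position 5 ('c'): new char, reset run to 1
  Position 6 ('a'): new char, reset run to 1
  Position 7 ('b'): new char, reset run to 1
  Position 8 ('b'): continues run of 'b', length=2
Longest run: 'b' with length 3

3


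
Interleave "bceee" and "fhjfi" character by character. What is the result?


Interleaving "bceee" and "fhjfi":
  Position 0: 'b' from first, 'f' from second => "bf"
  Position 1: 'c' from first, 'h' from second => "ch"
  Position 2: 'e' from first, 'j' from second => "ej"
  Position 3: 'e' from first, 'f' from second => "ef"
  Position 4: 'e' from first, 'i' from second => "ei"
Result: bfchejefei

bfchejefei


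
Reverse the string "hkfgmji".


Input: hkfgmji
Reading characters right to left:
  Position 6: 'i'
  Position 5: 'j'
  Position 4: 'm'
  Position 3: 'g'
  Position 2: 'f'
  Position 1: 'k'
  Position 0: 'h'
Reversed: ijmgfkh

ijmgfkh


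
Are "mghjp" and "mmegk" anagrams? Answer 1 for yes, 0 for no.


Strings: "mghjp", "mmegk"
Sorted first:  ghjmp
Sorted second: egkmm
Differ at position 0: 'g' vs 'e' => not anagrams

0


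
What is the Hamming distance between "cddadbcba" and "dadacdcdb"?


Comparing "cddadbcba" and "dadacdcdb" position by position:
  Position 0: 'c' vs 'd' => differ
  Position 1: 'd' vs 'a' => differ
  Position 2: 'd' vs 'd' => same
  Position 3: 'a' vs 'a' => same
  Position 4: 'd' vs 'c' => differ
  Position 5: 'b' vs 'd' => differ
  Position 6: 'c' vs 'c' => same
  Position 7: 'b' vs 'd' => differ
  Position 8: 'a' vs 'b' => differ
Total differences (Hamming distance): 6

6


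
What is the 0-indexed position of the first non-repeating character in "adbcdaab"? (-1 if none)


Input: adbcdaab
Character frequencies:
  'a': 3
  'b': 2
  'c': 1
  'd': 2
Scanning left to right for freq == 1:
  Position 0 ('a'): freq=3, skip
  Position 1 ('d'): freq=2, skip
  Position 2 ('b'): freq=2, skip
  Position 3 ('c'): unique! => answer = 3

3


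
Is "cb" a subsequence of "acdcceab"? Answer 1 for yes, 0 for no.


Check if "cb" is a subsequence of "acdcceab"
Greedy scan:
  Position 0 ('a'): no match needed
  Position 1 ('c'): matches sub[0] = 'c'
  Position 2 ('d'): no match needed
  Position 3 ('c'): no match needed
  Position 4 ('c'): no match needed
  Position 5 ('e'): no match needed
  Position 6 ('a'): no match needed
  Position 7 ('b'): matches sub[1] = 'b'
All 2 characters matched => is a subsequence

1


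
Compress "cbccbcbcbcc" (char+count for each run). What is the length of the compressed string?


Input: cbccbcbcbcc
Runs:
  'c' x 1 => "c1"
  'b' x 1 => "b1"
  'c' x 2 => "c2"
  'b' x 1 => "b1"
  'c' x 1 => "c1"
  'b' x 1 => "b1"
  'c' x 1 => "c1"
  'b' x 1 => "b1"
  'c' x 2 => "c2"
Compressed: "c1b1c2b1c1b1c1b1c2"
Compressed length: 18

18


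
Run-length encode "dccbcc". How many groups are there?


Input: dccbcc
Scanning for consecutive runs:
  Group 1: 'd' x 1 (positions 0-0)
  Group 2: 'c' x 2 (positions 1-2)
  Group 3: 'b' x 1 (positions 3-3)
  Group 4: 'c' x 2 (positions 4-5)
Total groups: 4

4


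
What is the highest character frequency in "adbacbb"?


Input: adbacbb
Character counts:
  'a': 2
  'b': 3
  'c': 1
  'd': 1
Maximum frequency: 3

3


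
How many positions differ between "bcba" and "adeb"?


Comparing "bcba" and "adeb" position by position:
  Position 0: 'b' vs 'a' => DIFFER
  Position 1: 'c' vs 'd' => DIFFER
  Position 2: 'b' vs 'e' => DIFFER
  Position 3: 'a' vs 'b' => DIFFER
Positions that differ: 4

4


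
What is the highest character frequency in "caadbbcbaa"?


Input: caadbbcbaa
Character counts:
  'a': 4
  'b': 3
  'c': 2
  'd': 1
Maximum frequency: 4

4


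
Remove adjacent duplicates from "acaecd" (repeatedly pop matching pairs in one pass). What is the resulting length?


Input: acaecd
Stack-based adjacent duplicate removal:
  Read 'a': push. Stack: a
  Read 'c': push. Stack: ac
  Read 'a': push. Stack: aca
  Read 'e': push. Stack: acae
  Read 'c': push. Stack: acaec
  Read 'd': push. Stack: acaecd
Final stack: "acaecd" (length 6)

6


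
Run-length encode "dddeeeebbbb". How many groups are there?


Input: dddeeeebbbb
Scanning for consecutive runs:
  Group 1: 'd' x 3 (positions 0-2)
  Group 2: 'e' x 4 (positions 3-6)
  Group 3: 'b' x 4 (positions 7-10)
Total groups: 3

3


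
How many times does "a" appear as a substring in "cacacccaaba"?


Searching for "a" in "cacacccaaba"
Scanning each position:
  Position 0: "c" => no
  Position 1: "a" => MATCH
  Position 2: "c" => no
  Position 3: "a" => MATCH
  Position 4: "c" => no
  Position 5: "c" => no
  Position 6: "c" => no
  Position 7: "a" => MATCH
  Position 8: "a" => MATCH
  Position 9: "b" => no
  Position 10: "a" => MATCH
Total occurrences: 5

5


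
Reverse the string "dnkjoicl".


Input: dnkjoicl
Reading characters right to left:
  Position 7: 'l'
  Position 6: 'c'
  Position 5: 'i'
  Position 4: 'o'
  Position 3: 'j'
  Position 2: 'k'
  Position 1: 'n'
  Position 0: 'd'
Reversed: lciojknd

lciojknd


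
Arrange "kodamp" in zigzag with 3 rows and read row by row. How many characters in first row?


Zigzag "kodamp" into 3 rows:
Placing characters:
  'k' => row 0
  'o' => row 1
  'd' => row 2
  'a' => row 1
  'm' => row 0
  'p' => row 1
Rows:
  Row 0: "km"
  Row 1: "oap"
  Row 2: "d"
First row length: 2

2


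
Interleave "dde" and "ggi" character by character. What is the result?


Interleaving "dde" and "ggi":
  Position 0: 'd' from first, 'g' from second => "dg"
  Position 1: 'd' from first, 'g' from second => "dg"
  Position 2: 'e' from first, 'i' from second => "ei"
Result: dgdgei

dgdgei


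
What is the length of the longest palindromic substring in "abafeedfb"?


Input: "abafeedfb"
Checking substrings for palindromes:
  [0:3] "aba" (len 3) => palindrome
  [4:6] "ee" (len 2) => palindrome
Longest palindromic substring: "aba" with length 3

3


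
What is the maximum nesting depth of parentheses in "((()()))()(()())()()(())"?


Input: "((()()))()(()())()()(())"
Tracking depth:
  Position 0 '(': depth becomes 1
  Position 1 '(': depth becomes 2
  Position 2 '(': depth becomes 3
  Position 3 ')': depth becomes 2
  Position 4 '(': depth becomes 3
  Position 5 ')': depth becomes 2
  Position 6 ')': depth becomes 1
  Position 7 ')': depth becomes 0
  Position 8 '(': depth becomes 1
  Position 9 ')': depth becomes 0
  Position 10 '(': depth becomes 1
  Position 11 '(': depth becomes 2
  Position 12 ')': depth becomes 1
  Position 13 '(': depth becomes 2
  Position 14 ')': depth becomes 1
  Position 15 ')': depth becomes 0
  Position 16 '(': depth becomes 1
  Position 17 ')': depth becomes 0
  Position 18 '(': depth becomes 1
  Position 19 ')': depth becomes 0
  Position 20 '(': depth becomes 1
  Position 21 '(': depth becomes 2
  Position 22 ')': depth becomes 1
  Position 23 ')': depth becomes 0
Maximum depth reached: 3

3


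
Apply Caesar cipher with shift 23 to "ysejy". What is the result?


Caesar cipher: shift "ysejy" by 23
  'y' (pos 24) + 23 = pos 21 = 'v'
  's' (pos 18) + 23 = pos 15 = 'p'
  'e' (pos 4) + 23 = pos 1 = 'b'
  'j' (pos 9) + 23 = pos 6 = 'g'
  'y' (pos 24) + 23 = pos 21 = 'v'
Result: vpbgv

vpbgv


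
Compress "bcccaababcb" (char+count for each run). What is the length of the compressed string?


Input: bcccaababcb
Runs:
  'b' x 1 => "b1"
  'c' x 3 => "c3"
  'a' x 2 => "a2"
  'b' x 1 => "b1"
  'a' x 1 => "a1"
  'b' x 1 => "b1"
  'c' x 1 => "c1"
  'b' x 1 => "b1"
Compressed: "b1c3a2b1a1b1c1b1"
Compressed length: 16

16


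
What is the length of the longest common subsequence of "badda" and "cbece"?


LCS of "badda" and "cbece"
DP table:
           c    b    e    c    e
      0    0    0    0    0    0
  b   0    0    1    1    1    1
  a   0    0    1    1    1    1
  d   0    0    1    1    1    1
  d   0    0    1    1    1    1
  a   0    0    1    1    1    1
LCS length = dp[5][5] = 1

1


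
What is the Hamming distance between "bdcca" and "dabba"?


Comparing "bdcca" and "dabba" position by position:
  Position 0: 'b' vs 'd' => differ
  Position 1: 'd' vs 'a' => differ
  Position 2: 'c' vs 'b' => differ
  Position 3: 'c' vs 'b' => differ
  Position 4: 'a' vs 'a' => same
Total differences (Hamming distance): 4

4


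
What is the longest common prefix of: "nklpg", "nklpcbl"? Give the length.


Words: nklpg, nklpcbl
  Position 0: all 'n' => match
  Position 1: all 'k' => match
  Position 2: all 'l' => match
  Position 3: all 'p' => match
  Position 4: ('g', 'c') => mismatch, stop
LCP = "nklp" (length 4)

4


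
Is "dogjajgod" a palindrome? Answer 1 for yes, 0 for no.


Input: dogjajgod
Reversed: dogjajgod
  Compare pos 0 ('d') with pos 8 ('d'): match
  Compare pos 1 ('o') with pos 7 ('o'): match
  Compare pos 2 ('g') with pos 6 ('g'): match
  Compare pos 3 ('j') with pos 5 ('j'): match
Result: palindrome

1


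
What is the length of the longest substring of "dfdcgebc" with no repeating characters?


Input: "dfdcgebc"
Sliding window (track last position of each char):
  Position 0 ('d'): window [0,0] length 1 -- new best
  Position 1 ('f'): window [0,1] length 2 -- new best
  Position 2 ('d'): repeat (last at 0), move window start to 1
  Position 2 ('d'): window [1,2] length 2
  Position 3 ('c'): window [1,3] length 3 -- new best
  Position 4 ('g'): window [1,4] length 4 -- new best
  Position 5 ('e'): window [1,5] length 5 -- new best
  Position 6 ('b'): window [1,6] length 6 -- new best
  Position 7 ('c'): repeat (last at 3), move window start to 4
  Position 7 ('c'): window [4,7] length 4
Longest substring with no repeats: "fdcgeb" with length 6

6


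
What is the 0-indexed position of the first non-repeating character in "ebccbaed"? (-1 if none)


Input: ebccbaed
Character frequencies:
  'a': 1
  'b': 2
  'c': 2
  'd': 1
  'e': 2
Scanning left to right for freq == 1:
  Position 0 ('e'): freq=2, skip
  Position 1 ('b'): freq=2, skip
  Position 2 ('c'): freq=2, skip
  Position 3 ('c'): freq=2, skip
  Position 4 ('b'): freq=2, skip
  Position 5 ('a'): unique! => answer = 5

5


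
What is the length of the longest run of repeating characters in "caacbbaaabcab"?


Input: "caacbbaaabcab"
Scanning for longest run:
  Position 1 ('a'): new char, reset run to 1
  Position 2 ('a'): continues run of 'a', length=2
  Position 3 ('c'): new char, reset run to 1
  Position 4 ('b'): new char, reset run to 1
  Position 5 ('b'): continues run of 'b', length=2
  Position 6 ('a'): new char, reset run to 1
  Position 7 ('a'): continues run of 'a', length=2
  Position 8 ('a'): continues run of 'a', length=3
  Position 9 ('b'): new char, reset run to 1
  Position 10 ('c'): new char, reset run to 1
  Position 11 ('a'): new char, reset run to 1
  Position 12 ('b'): new char, reset run to 1
Longest run: 'a' with length 3

3


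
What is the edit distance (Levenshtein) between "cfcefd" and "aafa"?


Computing edit distance: "cfcefd" -> "aafa"
DP table:
           a    a    f    a
      0    1    2    3    4
  c   1    1    2    3    4
  f   2    2    2    2    3
  c   3    3    3    3    3
  e   4    4    4    4    4
  f   5    5    5    4    5
  d   6    6    6    5    5
Edit distance = dp[6][4] = 5

5


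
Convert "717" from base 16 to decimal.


Input: "717" in base 16
Positional expansion:
  Digit '7' (value 7) x 16^2 = 1792
  Digit '1' (value 1) x 16^1 = 16
  Digit '7' (value 7) x 16^0 = 7
Sum = 1815

1815


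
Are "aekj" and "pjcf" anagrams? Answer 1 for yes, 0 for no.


Strings: "aekj", "pjcf"
Sorted first:  aejk
Sorted second: cfjp
Differ at position 0: 'a' vs 'c' => not anagrams

0


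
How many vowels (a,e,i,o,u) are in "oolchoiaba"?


Input: oolchoiaba
Checking each character:
  'o' at position 0: vowel (running total: 1)
  'o' at position 1: vowel (running total: 2)
  'l' at position 2: consonant
  'c' at position 3: consonant
  'h' at position 4: consonant
  'o' at position 5: vowel (running total: 3)
  'i' at position 6: vowel (running total: 4)
  'a' at position 7: vowel (running total: 5)
  'b' at position 8: consonant
  'a' at position 9: vowel (running total: 6)
Total vowels: 6

6


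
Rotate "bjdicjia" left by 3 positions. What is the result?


Input: "bjdicjia", rotate left by 3
First 3 characters: "bjd"
Remaining characters: "icjia"
Concatenate remaining + first: "icjia" + "bjd" = "icjiabjd"

icjiabjd


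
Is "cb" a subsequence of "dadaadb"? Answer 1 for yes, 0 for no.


Check if "cb" is a subsequence of "dadaadb"
Greedy scan:
  Position 0 ('d'): no match needed
  Position 1 ('a'): no match needed
  Position 2 ('d'): no match needed
  Position 3 ('a'): no match needed
  Position 4 ('a'): no match needed
  Position 5 ('d'): no match needed
  Position 6 ('b'): no match needed
Only matched 0/2 characters => not a subsequence

0


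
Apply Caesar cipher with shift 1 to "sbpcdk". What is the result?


Caesar cipher: shift "sbpcdk" by 1
  's' (pos 18) + 1 = pos 19 = 't'
  'b' (pos 1) + 1 = pos 2 = 'c'
  'p' (pos 15) + 1 = pos 16 = 'q'
  'c' (pos 2) + 1 = pos 3 = 'd'
  'd' (pos 3) + 1 = pos 4 = 'e'
  'k' (pos 10) + 1 = pos 11 = 'l'
Result: tcqdel

tcqdel


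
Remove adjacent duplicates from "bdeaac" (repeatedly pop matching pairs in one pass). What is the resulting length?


Input: bdeaac
Stack-based adjacent duplicate removal:
  Read 'b': push. Stack: b
  Read 'd': push. Stack: bd
  Read 'e': push. Stack: bde
  Read 'a': push. Stack: bdea
  Read 'a': matches stack top 'a' => pop. Stack: bde
  Read 'c': push. Stack: bdec
Final stack: "bdec" (length 4)

4


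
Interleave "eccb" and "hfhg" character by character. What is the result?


Interleaving "eccb" and "hfhg":
  Position 0: 'e' from first, 'h' from second => "eh"
  Position 1: 'c' from first, 'f' from second => "cf"
  Position 2: 'c' from first, 'h' from second => "ch"
  Position 3: 'b' from first, 'g' from second => "bg"
Result: ehcfchbg

ehcfchbg


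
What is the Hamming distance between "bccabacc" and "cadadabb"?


Comparing "bccabacc" and "cadadabb" position by position:
  Position 0: 'b' vs 'c' => differ
  Position 1: 'c' vs 'a' => differ
  Position 2: 'c' vs 'd' => differ
  Position 3: 'a' vs 'a' => same
  Position 4: 'b' vs 'd' => differ
  Position 5: 'a' vs 'a' => same
  Position 6: 'c' vs 'b' => differ
  Position 7: 'c' vs 'b' => differ
Total differences (Hamming distance): 6

6


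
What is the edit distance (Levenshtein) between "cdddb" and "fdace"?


Computing edit distance: "cdddb" -> "fdace"
DP table:
           f    d    a    c    e
      0    1    2    3    4    5
  c   1    1    2    3    3    4
  d   2    2    1    2    3    4
  d   3    3    2    2    3    4
  d   4    4    3    3    3    4
  b   5    5    4    4    4    4
Edit distance = dp[5][5] = 4

4


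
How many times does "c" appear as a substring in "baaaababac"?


Searching for "c" in "baaaababac"
Scanning each position:
  Position 0: "b" => no
  Position 1: "a" => no
  Position 2: "a" => no
  Position 3: "a" => no
  Position 4: "a" => no
  Position 5: "b" => no
  Position 6: "a" => no
  Position 7: "b" => no
  Position 8: "a" => no
  Position 9: "c" => MATCH
Total occurrences: 1

1


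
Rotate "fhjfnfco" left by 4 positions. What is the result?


Input: "fhjfnfco", rotate left by 4
First 4 characters: "fhjf"
Remaining characters: "nfco"
Concatenate remaining + first: "nfco" + "fhjf" = "nfcofhjf"

nfcofhjf


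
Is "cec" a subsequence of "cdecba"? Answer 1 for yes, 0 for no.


Check if "cec" is a subsequence of "cdecba"
Greedy scan:
  Position 0 ('c'): matches sub[0] = 'c'
  Position 1 ('d'): no match needed
  Position 2 ('e'): matches sub[1] = 'e'
  Position 3 ('c'): matches sub[2] = 'c'
  Position 4 ('b'): no match needed
  Position 5 ('a'): no match needed
All 3 characters matched => is a subsequence

1


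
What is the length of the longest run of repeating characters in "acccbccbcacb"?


Input: "acccbccbcacb"
Scanning for longest run:
  Position 1 ('c'): new char, reset run to 1
  Position 2 ('c'): continues run of 'c', length=2
  Position 3 ('c'): continues run of 'c', length=3
  Position 4 ('b'): new char, reset run to 1
  Position 5 ('c'): new char, reset run to 1
  Position 6 ('c'): continues run of 'c', length=2
  Position 7 ('b'): new char, reset run to 1
  Position 8 ('c'): new char, reset run to 1
  Position 9 ('a'): new char, reset run to 1
  Position 10 ('c'): new char, reset run to 1
  Position 11 ('b'): new char, reset run to 1
Longest run: 'c' with length 3

3


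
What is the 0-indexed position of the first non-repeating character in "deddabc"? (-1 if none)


Input: deddabc
Character frequencies:
  'a': 1
  'b': 1
  'c': 1
  'd': 3
  'e': 1
Scanning left to right for freq == 1:
  Position 0 ('d'): freq=3, skip
  Position 1 ('e'): unique! => answer = 1

1


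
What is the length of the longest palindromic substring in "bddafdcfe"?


Input: "bddafdcfe"
Checking substrings for palindromes:
  [1:3] "dd" (len 2) => palindrome
Longest palindromic substring: "dd" with length 2

2


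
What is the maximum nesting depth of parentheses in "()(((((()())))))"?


Input: "()(((((()())))))"
Tracking depth:
  Position 0 '(': depth becomes 1
  Position 1 ')': depth becomes 0
  Position 2 '(': depth becomes 1
  Position 3 '(': depth becomes 2
  Position 4 '(': depth becomes 3
  Position 5 '(': depth becomes 4
  Position 6 '(': depth becomes 5
  Position 7 '(': depth becomes 6
  Position 8 ')': depth becomes 5
  Position 9 '(': depth becomes 6
  Position 10 ')': depth becomes 5
  Position 11 ')': depth becomes 4
  Position 12 ')': depth becomes 3
  Position 13 ')': depth becomes 2
  Position 14 ')': depth becomes 1
  Position 15 ')': depth becomes 0
Maximum depth reached: 6

6


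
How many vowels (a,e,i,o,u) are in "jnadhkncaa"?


Input: jnadhkncaa
Checking each character:
  'j' at position 0: consonant
  'n' at position 1: consonant
  'a' at position 2: vowel (running total: 1)
  'd' at position 3: consonant
  'h' at position 4: consonant
  'k' at position 5: consonant
  'n' at position 6: consonant
  'c' at position 7: consonant
  'a' at position 8: vowel (running total: 2)
  'a' at position 9: vowel (running total: 3)
Total vowels: 3

3


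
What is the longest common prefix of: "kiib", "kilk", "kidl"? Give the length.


Words: kiib, kilk, kidl
  Position 0: all 'k' => match
  Position 1: all 'i' => match
  Position 2: ('i', 'l', 'd') => mismatch, stop
LCP = "ki" (length 2)

2


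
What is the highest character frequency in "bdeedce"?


Input: bdeedce
Character counts:
  'b': 1
  'c': 1
  'd': 2
  'e': 3
Maximum frequency: 3

3


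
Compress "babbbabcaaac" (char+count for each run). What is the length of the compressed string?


Input: babbbabcaaac
Runs:
  'b' x 1 => "b1"
  'a' x 1 => "a1"
  'b' x 3 => "b3"
  'a' x 1 => "a1"
  'b' x 1 => "b1"
  'c' x 1 => "c1"
  'a' x 3 => "a3"
  'c' x 1 => "c1"
Compressed: "b1a1b3a1b1c1a3c1"
Compressed length: 16

16


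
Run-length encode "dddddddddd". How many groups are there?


Input: dddddddddd
Scanning for consecutive runs:
  Group 1: 'd' x 10 (positions 0-9)
Total groups: 1

1


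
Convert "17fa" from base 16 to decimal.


Input: "17fa" in base 16
Positional expansion:
  Digit '1' (value 1) x 16^3 = 4096
  Digit '7' (value 7) x 16^2 = 1792
  Digit 'f' (value 15) x 16^1 = 240
  Digit 'a' (value 10) x 16^0 = 10
Sum = 6138

6138


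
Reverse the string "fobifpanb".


Input: fobifpanb
Reading characters right to left:
  Position 8: 'b'
  Position 7: 'n'
  Position 6: 'a'
  Position 5: 'p'
  Position 4: 'f'
  Position 3: 'i'
  Position 2: 'b'
  Position 1: 'o'
  Position 0: 'f'
Reversed: bnapfibof

bnapfibof


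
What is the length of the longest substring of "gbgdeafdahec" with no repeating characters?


Input: "gbgdeafdahec"
Sliding window (track last position of each char):
  Position 0 ('g'): window [0,0] length 1 -- new best
  Position 1 ('b'): window [0,1] length 2 -- new best
  Position 2 ('g'): repeat (last at 0), move window start to 1
  Position 2 ('g'): window [1,2] length 2
  Position 3 ('d'): window [1,3] length 3 -- new best
  Position 4 ('e'): window [1,4] length 4 -- new best
  Position 5 ('a'): window [1,5] length 5 -- new best
  Position 6 ('f'): window [1,6] length 6 -- new best
  Position 7 ('d'): repeat (last at 3), move window start to 4
  Position 7 ('d'): window [4,7] length 4
  Position 8 ('a'): repeat (last at 5), move window start to 6
  Position 8 ('a'): window [6,8] length 3
  Position 9 ('h'): window [6,9] length 4
  Position 10 ('e'): window [6,10] length 5
  Position 11 ('c'): window [6,11] length 6
Longest substring with no repeats: "bgdeaf" with length 6

6


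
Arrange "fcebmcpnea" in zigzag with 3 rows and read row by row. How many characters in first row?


Zigzag "fcebmcpnea" into 3 rows:
Placing characters:
  'f' => row 0
  'c' => row 1
  'e' => row 2
  'b' => row 1
  'm' => row 0
  'c' => row 1
  'p' => row 2
  'n' => row 1
  'e' => row 0
  'a' => row 1
Rows:
  Row 0: "fme"
  Row 1: "cbcna"
  Row 2: "ep"
First row length: 3

3


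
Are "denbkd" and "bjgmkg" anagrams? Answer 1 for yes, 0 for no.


Strings: "denbkd", "bjgmkg"
Sorted first:  bddekn
Sorted second: bggjkm
Differ at position 1: 'd' vs 'g' => not anagrams

0


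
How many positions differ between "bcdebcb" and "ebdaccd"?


Comparing "bcdebcb" and "ebdaccd" position by position:
  Position 0: 'b' vs 'e' => DIFFER
  Position 1: 'c' vs 'b' => DIFFER
  Position 2: 'd' vs 'd' => same
  Position 3: 'e' vs 'a' => DIFFER
  Position 4: 'b' vs 'c' => DIFFER
  Position 5: 'c' vs 'c' => same
  Position 6: 'b' vs 'd' => DIFFER
Positions that differ: 5

5


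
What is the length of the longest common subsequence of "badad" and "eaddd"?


LCS of "badad" and "eaddd"
DP table:
           e    a    d    d    d
      0    0    0    0    0    0
  b   0    0    0    0    0    0
  a   0    0    1    1    1    1
  d   0    0    1    2    2    2
  a   0    0    1    2    2    2
  d   0    0    1    2    3    3
LCS length = dp[5][5] = 3

3


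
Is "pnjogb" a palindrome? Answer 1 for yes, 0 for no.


Input: pnjogb
Reversed: bgojnp
  Compare pos 0 ('p') with pos 5 ('b'): MISMATCH
  Compare pos 1 ('n') with pos 4 ('g'): MISMATCH
  Compare pos 2 ('j') with pos 3 ('o'): MISMATCH
Result: not a palindrome

0


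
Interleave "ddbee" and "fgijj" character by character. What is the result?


Interleaving "ddbee" and "fgijj":
  Position 0: 'd' from first, 'f' from second => "df"
  Position 1: 'd' from first, 'g' from second => "dg"
  Position 2: 'b' from first, 'i' from second => "bi"
  Position 3: 'e' from first, 'j' from second => "ej"
  Position 4: 'e' from first, 'j' from second => "ej"
Result: dfdgbiejej

dfdgbiejej


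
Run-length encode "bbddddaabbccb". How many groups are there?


Input: bbddddaabbccb
Scanning for consecutive runs:
  Group 1: 'b' x 2 (positions 0-1)
  Group 2: 'd' x 4 (positions 2-5)
  Group 3: 'a' x 2 (positions 6-7)
  Group 4: 'b' x 2 (positions 8-9)
  Group 5: 'c' x 2 (positions 10-11)
  Group 6: 'b' x 1 (positions 12-12)
Total groups: 6

6


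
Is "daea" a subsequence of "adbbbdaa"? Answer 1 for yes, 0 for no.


Check if "daea" is a subsequence of "adbbbdaa"
Greedy scan:
  Position 0 ('a'): no match needed
  Position 1 ('d'): matches sub[0] = 'd'
  Position 2 ('b'): no match needed
  Position 3 ('b'): no match needed
  Position 4 ('b'): no match needed
  Position 5 ('d'): no match needed
  Position 6 ('a'): matches sub[1] = 'a'
  Position 7 ('a'): no match needed
Only matched 2/4 characters => not a subsequence

0


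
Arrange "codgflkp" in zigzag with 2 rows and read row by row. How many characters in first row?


Zigzag "codgflkp" into 2 rows:
Placing characters:
  'c' => row 0
  'o' => row 1
  'd' => row 0
  'g' => row 1
  'f' => row 0
  'l' => row 1
  'k' => row 0
  'p' => row 1
Rows:
  Row 0: "cdfk"
  Row 1: "oglp"
First row length: 4

4


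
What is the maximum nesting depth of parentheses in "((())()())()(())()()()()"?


Input: "((())()())()(())()()()()"
Tracking depth:
  Position 0 '(': depth becomes 1
  Position 1 '(': depth becomes 2
  Position 2 '(': depth becomes 3
  Position 3 ')': depth becomes 2
  Position 4 ')': depth becomes 1
  Position 5 '(': depth becomes 2
  Position 6 ')': depth becomes 1
  Position 7 '(': depth becomes 2
  Position 8 ')': depth becomes 1
  Position 9 ')': depth becomes 0
  Position 10 '(': depth becomes 1
  Position 11 ')': depth becomes 0
  Position 12 '(': depth becomes 1
  Position 13 '(': depth becomes 2
  Position 14 ')': depth becomes 1
  Position 15 ')': depth becomes 0
  Position 16 '(': depth becomes 1
  Position 17 ')': depth becomes 0
  Position 18 '(': depth becomes 1
  Position 19 ')': depth becomes 0
  Position 20 '(': depth becomes 1
  Position 21 ')': depth becomes 0
  Position 22 '(': depth becomes 1
  Position 23 ')': depth becomes 0
Maximum depth reached: 3

3


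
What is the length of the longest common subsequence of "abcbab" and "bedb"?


LCS of "abcbab" and "bedb"
DP table:
           b    e    d    b
      0    0    0    0    0
  a   0    0    0    0    0
  b   0    1    1    1    1
  c   0    1    1    1    1
  b   0    1    1    1    2
  a   0    1    1    1    2
  b   0    1    1    1    2
LCS length = dp[6][4] = 2

2


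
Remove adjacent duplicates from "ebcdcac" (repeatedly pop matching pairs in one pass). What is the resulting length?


Input: ebcdcac
Stack-based adjacent duplicate removal:
  Read 'e': push. Stack: e
  Read 'b': push. Stack: eb
  Read 'c': push. Stack: ebc
  Read 'd': push. Stack: ebcd
  Read 'c': push. Stack: ebcdc
  Read 'a': push. Stack: ebcdca
  Read 'c': push. Stack: ebcdcac
Final stack: "ebcdcac" (length 7)

7


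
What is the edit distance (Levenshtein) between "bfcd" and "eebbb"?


Computing edit distance: "bfcd" -> "eebbb"
DP table:
           e    e    b    b    b
      0    1    2    3    4    5
  b   1    1    2    2    3    4
  f   2    2    2    3    3    4
  c   3    3    3    3    4    4
  d   4    4    4    4    4    5
Edit distance = dp[4][5] = 5

5


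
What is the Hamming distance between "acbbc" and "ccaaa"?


Comparing "acbbc" and "ccaaa" position by position:
  Position 0: 'a' vs 'c' => differ
  Position 1: 'c' vs 'c' => same
  Position 2: 'b' vs 'a' => differ
  Position 3: 'b' vs 'a' => differ
  Position 4: 'c' vs 'a' => differ
Total differences (Hamming distance): 4

4


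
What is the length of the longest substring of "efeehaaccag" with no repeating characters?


Input: "efeehaaccag"
Sliding window (track last position of each char):
  Position 0 ('e'): window [0,0] length 1 -- new best
  Position 1 ('f'): window [0,1] length 2 -- new best
  Position 2 ('e'): repeat (last at 0), move window start to 1
  Position 2 ('e'): window [1,2] length 2
  Position 3 ('e'): repeat (last at 2), move window start to 3
  Position 3 ('e'): window [3,3] length 1
  Position 4 ('h'): window [3,4] length 2
  Position 5 ('a'): window [3,5] length 3 -- new best
  Position 6 ('a'): repeat (last at 5), move window start to 6
  Position 6 ('a'): window [6,6] length 1
  Position 7 ('c'): window [6,7] length 2
  Position 8 ('c'): repeat (last at 7), move window start to 8
  Position 8 ('c'): window [8,8] length 1
  Position 9 ('a'): window [8,9] length 2
  Position 10 ('g'): window [8,10] length 3
Longest substring with no repeats: "eha" with length 3

3


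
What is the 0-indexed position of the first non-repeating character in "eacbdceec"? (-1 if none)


Input: eacbdceec
Character frequencies:
  'a': 1
  'b': 1
  'c': 3
  'd': 1
  'e': 3
Scanning left to right for freq == 1:
  Position 0 ('e'): freq=3, skip
  Position 1 ('a'): unique! => answer = 1

1
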